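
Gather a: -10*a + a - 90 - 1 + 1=-9*a - 90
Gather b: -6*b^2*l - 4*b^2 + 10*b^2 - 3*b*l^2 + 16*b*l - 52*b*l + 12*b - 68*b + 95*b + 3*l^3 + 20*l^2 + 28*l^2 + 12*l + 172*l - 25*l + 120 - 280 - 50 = b^2*(6 - 6*l) + b*(-3*l^2 - 36*l + 39) + 3*l^3 + 48*l^2 + 159*l - 210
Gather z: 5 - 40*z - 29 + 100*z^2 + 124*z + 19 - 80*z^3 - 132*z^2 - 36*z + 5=-80*z^3 - 32*z^2 + 48*z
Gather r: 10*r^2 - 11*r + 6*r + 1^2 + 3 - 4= 10*r^2 - 5*r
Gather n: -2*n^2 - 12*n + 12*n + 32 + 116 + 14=162 - 2*n^2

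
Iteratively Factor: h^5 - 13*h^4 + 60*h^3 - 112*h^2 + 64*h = (h - 4)*(h^4 - 9*h^3 + 24*h^2 - 16*h) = h*(h - 4)*(h^3 - 9*h^2 + 24*h - 16) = h*(h - 4)^2*(h^2 - 5*h + 4) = h*(h - 4)^2*(h - 1)*(h - 4)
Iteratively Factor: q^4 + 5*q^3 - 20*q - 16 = (q + 2)*(q^3 + 3*q^2 - 6*q - 8) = (q + 1)*(q + 2)*(q^2 + 2*q - 8) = (q + 1)*(q + 2)*(q + 4)*(q - 2)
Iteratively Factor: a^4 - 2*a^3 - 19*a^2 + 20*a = (a - 5)*(a^3 + 3*a^2 - 4*a) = a*(a - 5)*(a^2 + 3*a - 4) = a*(a - 5)*(a + 4)*(a - 1)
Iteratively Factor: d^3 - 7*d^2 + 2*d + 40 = (d + 2)*(d^2 - 9*d + 20) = (d - 4)*(d + 2)*(d - 5)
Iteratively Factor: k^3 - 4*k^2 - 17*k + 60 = (k + 4)*(k^2 - 8*k + 15) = (k - 5)*(k + 4)*(k - 3)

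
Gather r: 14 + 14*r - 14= 14*r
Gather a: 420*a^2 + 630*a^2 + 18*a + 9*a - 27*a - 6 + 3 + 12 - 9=1050*a^2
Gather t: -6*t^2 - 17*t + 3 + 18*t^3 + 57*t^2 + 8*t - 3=18*t^3 + 51*t^2 - 9*t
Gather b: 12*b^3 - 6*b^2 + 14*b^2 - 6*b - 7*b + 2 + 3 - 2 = 12*b^3 + 8*b^2 - 13*b + 3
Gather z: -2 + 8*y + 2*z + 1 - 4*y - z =4*y + z - 1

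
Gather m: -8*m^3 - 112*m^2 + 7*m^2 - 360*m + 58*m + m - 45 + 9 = -8*m^3 - 105*m^2 - 301*m - 36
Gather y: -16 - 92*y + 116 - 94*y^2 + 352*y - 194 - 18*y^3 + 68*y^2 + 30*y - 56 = -18*y^3 - 26*y^2 + 290*y - 150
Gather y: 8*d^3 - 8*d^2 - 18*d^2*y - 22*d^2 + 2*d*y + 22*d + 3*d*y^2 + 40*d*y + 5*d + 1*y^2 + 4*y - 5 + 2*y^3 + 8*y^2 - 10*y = 8*d^3 - 30*d^2 + 27*d + 2*y^3 + y^2*(3*d + 9) + y*(-18*d^2 + 42*d - 6) - 5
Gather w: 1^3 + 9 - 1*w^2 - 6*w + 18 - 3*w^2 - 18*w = -4*w^2 - 24*w + 28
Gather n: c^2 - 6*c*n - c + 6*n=c^2 - c + n*(6 - 6*c)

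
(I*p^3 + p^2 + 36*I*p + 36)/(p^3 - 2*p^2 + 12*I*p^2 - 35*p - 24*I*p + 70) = (I*p^3 + p^2 + 36*I*p + 36)/(p^3 + p^2*(-2 + 12*I) + p*(-35 - 24*I) + 70)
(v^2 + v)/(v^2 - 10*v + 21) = v*(v + 1)/(v^2 - 10*v + 21)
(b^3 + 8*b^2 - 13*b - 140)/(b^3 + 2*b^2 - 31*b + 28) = (b + 5)/(b - 1)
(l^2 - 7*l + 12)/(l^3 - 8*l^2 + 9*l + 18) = (l - 4)/(l^2 - 5*l - 6)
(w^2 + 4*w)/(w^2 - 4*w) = (w + 4)/(w - 4)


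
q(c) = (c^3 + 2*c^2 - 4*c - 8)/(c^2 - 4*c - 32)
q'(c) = (4 - 2*c)*(c^3 + 2*c^2 - 4*c - 8)/(c^2 - 4*c - 32)^2 + (3*c^2 + 4*c - 4)/(c^2 - 4*c - 32)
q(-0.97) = 0.12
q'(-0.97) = 0.16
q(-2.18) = 0.01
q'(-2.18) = -0.09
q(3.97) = -2.19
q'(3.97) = -2.11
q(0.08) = 0.26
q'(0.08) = 0.08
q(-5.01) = -4.83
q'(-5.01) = -1.26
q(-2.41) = 0.04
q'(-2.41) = -0.25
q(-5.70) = -4.53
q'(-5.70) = 0.04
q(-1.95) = 0.00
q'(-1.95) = 0.02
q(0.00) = 0.25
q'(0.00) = 0.09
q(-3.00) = 0.45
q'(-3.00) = -1.41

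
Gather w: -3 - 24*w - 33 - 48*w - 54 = -72*w - 90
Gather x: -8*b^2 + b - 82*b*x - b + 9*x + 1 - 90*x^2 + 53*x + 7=-8*b^2 - 90*x^2 + x*(62 - 82*b) + 8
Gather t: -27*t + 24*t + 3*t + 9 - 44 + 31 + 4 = 0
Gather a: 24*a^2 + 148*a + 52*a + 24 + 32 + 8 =24*a^2 + 200*a + 64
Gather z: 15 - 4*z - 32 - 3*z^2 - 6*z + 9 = -3*z^2 - 10*z - 8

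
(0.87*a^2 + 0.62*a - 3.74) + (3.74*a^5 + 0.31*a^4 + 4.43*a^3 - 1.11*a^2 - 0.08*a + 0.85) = 3.74*a^5 + 0.31*a^4 + 4.43*a^3 - 0.24*a^2 + 0.54*a - 2.89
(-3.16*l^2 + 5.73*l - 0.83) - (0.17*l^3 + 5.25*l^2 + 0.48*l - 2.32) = -0.17*l^3 - 8.41*l^2 + 5.25*l + 1.49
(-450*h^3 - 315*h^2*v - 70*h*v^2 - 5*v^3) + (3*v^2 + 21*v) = -450*h^3 - 315*h^2*v - 70*h*v^2 - 5*v^3 + 3*v^2 + 21*v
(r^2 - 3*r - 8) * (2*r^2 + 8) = 2*r^4 - 6*r^3 - 8*r^2 - 24*r - 64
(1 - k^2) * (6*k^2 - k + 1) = -6*k^4 + k^3 + 5*k^2 - k + 1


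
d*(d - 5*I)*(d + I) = d^3 - 4*I*d^2 + 5*d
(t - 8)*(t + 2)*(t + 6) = t^3 - 52*t - 96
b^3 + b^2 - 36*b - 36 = (b - 6)*(b + 1)*(b + 6)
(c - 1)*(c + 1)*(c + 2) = c^3 + 2*c^2 - c - 2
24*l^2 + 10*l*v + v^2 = (4*l + v)*(6*l + v)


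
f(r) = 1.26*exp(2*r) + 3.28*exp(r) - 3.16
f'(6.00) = 411465.32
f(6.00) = 206391.12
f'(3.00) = 1082.52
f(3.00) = 571.04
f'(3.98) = 7393.00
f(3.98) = 3781.11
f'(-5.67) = 0.01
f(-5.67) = -3.15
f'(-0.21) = 4.31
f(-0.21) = 0.33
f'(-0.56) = 2.70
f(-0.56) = -0.88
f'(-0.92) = 1.71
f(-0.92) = -1.65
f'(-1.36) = 1.01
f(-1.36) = -2.24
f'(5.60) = 185175.71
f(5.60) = 93028.20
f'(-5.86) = 0.01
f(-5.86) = -3.15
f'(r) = 2.52*exp(2*r) + 3.28*exp(r)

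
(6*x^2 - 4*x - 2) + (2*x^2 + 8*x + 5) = 8*x^2 + 4*x + 3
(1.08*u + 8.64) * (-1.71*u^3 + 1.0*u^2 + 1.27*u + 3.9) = -1.8468*u^4 - 13.6944*u^3 + 10.0116*u^2 + 15.1848*u + 33.696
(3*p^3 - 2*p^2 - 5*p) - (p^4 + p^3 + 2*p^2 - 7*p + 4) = -p^4 + 2*p^3 - 4*p^2 + 2*p - 4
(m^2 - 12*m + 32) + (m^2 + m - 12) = 2*m^2 - 11*m + 20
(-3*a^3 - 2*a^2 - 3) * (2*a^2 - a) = -6*a^5 - a^4 + 2*a^3 - 6*a^2 + 3*a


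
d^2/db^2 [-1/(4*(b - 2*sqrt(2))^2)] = -3/(2*(b - 2*sqrt(2))^4)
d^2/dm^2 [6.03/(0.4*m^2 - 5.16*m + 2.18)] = (-1.9296*m^2 + 24.89184*m + 6.03*(0.8*m - 5.16)*(1.6*m - 10.32) - 10.51632)/(0.4*m^2 - 5.16*m + 2.18)^3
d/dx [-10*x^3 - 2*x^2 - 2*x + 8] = -30*x^2 - 4*x - 2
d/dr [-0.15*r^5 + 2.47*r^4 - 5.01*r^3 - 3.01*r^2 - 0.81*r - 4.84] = -0.75*r^4 + 9.88*r^3 - 15.03*r^2 - 6.02*r - 0.81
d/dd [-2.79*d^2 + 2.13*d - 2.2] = 2.13 - 5.58*d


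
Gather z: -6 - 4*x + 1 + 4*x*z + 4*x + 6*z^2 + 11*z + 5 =6*z^2 + z*(4*x + 11)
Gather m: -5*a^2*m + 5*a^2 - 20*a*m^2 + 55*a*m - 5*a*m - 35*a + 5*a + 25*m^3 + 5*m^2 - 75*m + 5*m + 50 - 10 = 5*a^2 - 30*a + 25*m^3 + m^2*(5 - 20*a) + m*(-5*a^2 + 50*a - 70) + 40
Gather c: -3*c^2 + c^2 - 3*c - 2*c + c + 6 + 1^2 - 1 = -2*c^2 - 4*c + 6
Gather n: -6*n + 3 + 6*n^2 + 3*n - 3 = 6*n^2 - 3*n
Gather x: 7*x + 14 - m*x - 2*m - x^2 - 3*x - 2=-2*m - x^2 + x*(4 - m) + 12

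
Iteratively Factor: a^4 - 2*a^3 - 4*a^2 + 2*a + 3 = (a + 1)*(a^3 - 3*a^2 - a + 3) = (a - 1)*(a + 1)*(a^2 - 2*a - 3) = (a - 3)*(a - 1)*(a + 1)*(a + 1)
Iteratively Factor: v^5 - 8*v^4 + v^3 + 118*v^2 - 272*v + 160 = (v - 4)*(v^4 - 4*v^3 - 15*v^2 + 58*v - 40) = (v - 4)*(v - 2)*(v^3 - 2*v^2 - 19*v + 20) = (v - 4)*(v - 2)*(v - 1)*(v^2 - v - 20) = (v - 4)*(v - 2)*(v - 1)*(v + 4)*(v - 5)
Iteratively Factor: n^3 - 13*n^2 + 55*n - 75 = (n - 3)*(n^2 - 10*n + 25) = (n - 5)*(n - 3)*(n - 5)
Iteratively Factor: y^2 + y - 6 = (y - 2)*(y + 3)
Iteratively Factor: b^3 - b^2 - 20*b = (b - 5)*(b^2 + 4*b) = b*(b - 5)*(b + 4)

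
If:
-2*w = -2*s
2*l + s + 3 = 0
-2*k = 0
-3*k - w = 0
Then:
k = 0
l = -3/2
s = 0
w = 0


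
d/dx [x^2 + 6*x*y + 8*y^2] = 2*x + 6*y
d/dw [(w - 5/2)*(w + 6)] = 2*w + 7/2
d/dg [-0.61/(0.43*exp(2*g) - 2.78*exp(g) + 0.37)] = (0.5246*exp(g) - 1.6958)*exp(g)/(0.43*exp(2*g) - 2.78*exp(g) + 0.37)^2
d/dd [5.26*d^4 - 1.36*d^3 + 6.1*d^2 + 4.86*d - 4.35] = 21.04*d^3 - 4.08*d^2 + 12.2*d + 4.86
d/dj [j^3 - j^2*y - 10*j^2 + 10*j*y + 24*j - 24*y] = 3*j^2 - 2*j*y - 20*j + 10*y + 24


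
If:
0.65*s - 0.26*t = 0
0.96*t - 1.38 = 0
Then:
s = 0.58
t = 1.44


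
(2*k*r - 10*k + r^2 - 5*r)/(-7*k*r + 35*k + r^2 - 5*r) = (2*k + r)/(-7*k + r)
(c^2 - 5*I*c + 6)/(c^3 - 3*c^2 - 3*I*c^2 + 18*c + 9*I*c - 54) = (c + I)/(c^2 + 3*c*(-1 + I) - 9*I)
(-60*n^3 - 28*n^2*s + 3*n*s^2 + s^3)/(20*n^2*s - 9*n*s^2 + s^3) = (12*n^2 + 8*n*s + s^2)/(s*(-4*n + s))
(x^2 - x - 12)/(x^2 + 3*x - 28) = (x + 3)/(x + 7)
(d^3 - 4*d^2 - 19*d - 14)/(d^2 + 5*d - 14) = (d^3 - 4*d^2 - 19*d - 14)/(d^2 + 5*d - 14)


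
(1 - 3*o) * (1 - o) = 3*o^2 - 4*o + 1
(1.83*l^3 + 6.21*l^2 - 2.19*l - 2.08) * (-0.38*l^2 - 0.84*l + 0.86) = -0.6954*l^5 - 3.897*l^4 - 2.8104*l^3 + 7.9706*l^2 - 0.1362*l - 1.7888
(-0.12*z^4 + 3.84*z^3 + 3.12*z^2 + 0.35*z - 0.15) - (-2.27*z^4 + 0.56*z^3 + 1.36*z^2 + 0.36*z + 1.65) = 2.15*z^4 + 3.28*z^3 + 1.76*z^2 - 0.01*z - 1.8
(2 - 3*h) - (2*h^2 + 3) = -2*h^2 - 3*h - 1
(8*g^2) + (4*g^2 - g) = 12*g^2 - g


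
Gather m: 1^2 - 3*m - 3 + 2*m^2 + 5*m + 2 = 2*m^2 + 2*m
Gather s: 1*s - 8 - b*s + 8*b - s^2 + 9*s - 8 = 8*b - s^2 + s*(10 - b) - 16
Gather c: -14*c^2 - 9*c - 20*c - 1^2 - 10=-14*c^2 - 29*c - 11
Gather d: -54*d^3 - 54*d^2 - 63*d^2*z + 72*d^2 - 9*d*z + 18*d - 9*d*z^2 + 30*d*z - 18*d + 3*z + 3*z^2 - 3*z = -54*d^3 + d^2*(18 - 63*z) + d*(-9*z^2 + 21*z) + 3*z^2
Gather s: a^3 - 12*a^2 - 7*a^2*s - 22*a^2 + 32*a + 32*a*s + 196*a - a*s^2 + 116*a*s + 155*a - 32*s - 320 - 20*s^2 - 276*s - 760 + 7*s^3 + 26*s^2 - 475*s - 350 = a^3 - 34*a^2 + 383*a + 7*s^3 + s^2*(6 - a) + s*(-7*a^2 + 148*a - 783) - 1430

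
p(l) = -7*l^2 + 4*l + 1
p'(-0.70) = 13.80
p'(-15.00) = 214.00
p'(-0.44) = 10.16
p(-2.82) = -65.95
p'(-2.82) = 43.48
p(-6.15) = -288.36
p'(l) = 4 - 14*l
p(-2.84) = -66.82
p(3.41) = -66.76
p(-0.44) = -2.12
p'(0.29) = -0.06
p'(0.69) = -5.66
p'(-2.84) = 43.76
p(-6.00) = -275.00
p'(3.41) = -43.74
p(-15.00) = -1634.00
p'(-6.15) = 90.10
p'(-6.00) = 88.00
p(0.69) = 0.43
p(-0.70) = -5.23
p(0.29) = 1.57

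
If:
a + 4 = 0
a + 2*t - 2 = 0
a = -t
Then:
No Solution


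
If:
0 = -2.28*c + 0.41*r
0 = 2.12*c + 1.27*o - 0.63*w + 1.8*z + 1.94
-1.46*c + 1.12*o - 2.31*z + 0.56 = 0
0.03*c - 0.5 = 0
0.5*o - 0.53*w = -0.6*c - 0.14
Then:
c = 16.67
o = -4.32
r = 92.68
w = 15.05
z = -12.39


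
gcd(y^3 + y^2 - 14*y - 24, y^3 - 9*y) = y + 3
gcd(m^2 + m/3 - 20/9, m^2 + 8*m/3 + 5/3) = m + 5/3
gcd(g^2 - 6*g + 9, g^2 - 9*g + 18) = g - 3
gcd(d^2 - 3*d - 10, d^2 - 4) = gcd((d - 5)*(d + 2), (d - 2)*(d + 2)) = d + 2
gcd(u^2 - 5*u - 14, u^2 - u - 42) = u - 7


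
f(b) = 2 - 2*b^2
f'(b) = -4*b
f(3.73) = -25.83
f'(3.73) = -14.92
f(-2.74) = -13.02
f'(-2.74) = 10.96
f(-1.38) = -1.81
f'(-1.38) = 5.52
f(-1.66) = -3.51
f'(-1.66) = 6.64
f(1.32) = -1.48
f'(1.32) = -5.28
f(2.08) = -6.65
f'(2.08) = -8.32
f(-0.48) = 1.54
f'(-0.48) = 1.92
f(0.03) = 2.00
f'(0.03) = -0.12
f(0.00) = 2.00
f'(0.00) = 0.00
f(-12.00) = -286.00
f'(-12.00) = 48.00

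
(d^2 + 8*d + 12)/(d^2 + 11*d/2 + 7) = 2*(d + 6)/(2*d + 7)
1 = 1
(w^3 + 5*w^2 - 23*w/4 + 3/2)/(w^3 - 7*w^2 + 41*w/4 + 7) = (4*w^3 + 20*w^2 - 23*w + 6)/(4*w^3 - 28*w^2 + 41*w + 28)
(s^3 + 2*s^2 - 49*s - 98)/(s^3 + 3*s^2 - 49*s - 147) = (s + 2)/(s + 3)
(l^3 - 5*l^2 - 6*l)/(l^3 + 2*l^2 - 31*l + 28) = l*(l^2 - 5*l - 6)/(l^3 + 2*l^2 - 31*l + 28)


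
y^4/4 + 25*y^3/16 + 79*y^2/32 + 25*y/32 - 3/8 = (y/4 + 1/4)*(y - 1/4)*(y + 3/2)*(y + 4)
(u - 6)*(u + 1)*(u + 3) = u^3 - 2*u^2 - 21*u - 18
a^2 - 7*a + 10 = (a - 5)*(a - 2)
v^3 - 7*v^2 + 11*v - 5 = (v - 5)*(v - 1)^2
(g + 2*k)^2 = g^2 + 4*g*k + 4*k^2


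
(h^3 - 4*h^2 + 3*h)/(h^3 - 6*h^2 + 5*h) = (h - 3)/(h - 5)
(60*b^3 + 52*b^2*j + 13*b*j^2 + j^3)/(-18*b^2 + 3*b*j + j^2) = (-10*b^2 - 7*b*j - j^2)/(3*b - j)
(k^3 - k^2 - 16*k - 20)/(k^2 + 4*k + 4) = k - 5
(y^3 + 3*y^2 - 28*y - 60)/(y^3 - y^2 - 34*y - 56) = (y^2 + y - 30)/(y^2 - 3*y - 28)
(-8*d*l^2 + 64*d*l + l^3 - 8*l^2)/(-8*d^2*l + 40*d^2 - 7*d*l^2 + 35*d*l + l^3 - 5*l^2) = l*(l - 8)/(d*l - 5*d + l^2 - 5*l)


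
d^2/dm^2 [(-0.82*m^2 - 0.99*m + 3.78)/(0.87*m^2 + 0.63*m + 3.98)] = (-0.599777999999999*m^3 + 34.202484*m^2 + 32.998752*m - 44.190296)/(0.658503*m^6 + 1.430541*m^5 + 10.073295*m^4 + 13.338675*m^3 + 46.08243*m^2 + 29.938356*m + 63.044792)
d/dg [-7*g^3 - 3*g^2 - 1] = 3*g*(-7*g - 2)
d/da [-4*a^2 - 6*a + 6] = -8*a - 6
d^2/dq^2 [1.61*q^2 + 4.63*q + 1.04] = 3.22000000000000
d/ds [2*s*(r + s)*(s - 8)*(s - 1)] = 6*r*s^2 - 36*r*s + 16*r + 8*s^3 - 54*s^2 + 32*s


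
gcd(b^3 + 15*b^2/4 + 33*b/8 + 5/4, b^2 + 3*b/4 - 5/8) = b + 5/4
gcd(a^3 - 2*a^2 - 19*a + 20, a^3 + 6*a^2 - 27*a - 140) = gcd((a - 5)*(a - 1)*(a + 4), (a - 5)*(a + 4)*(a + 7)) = a^2 - a - 20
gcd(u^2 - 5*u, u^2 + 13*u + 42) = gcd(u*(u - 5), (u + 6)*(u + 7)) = 1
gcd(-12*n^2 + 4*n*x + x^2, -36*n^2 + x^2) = 6*n + x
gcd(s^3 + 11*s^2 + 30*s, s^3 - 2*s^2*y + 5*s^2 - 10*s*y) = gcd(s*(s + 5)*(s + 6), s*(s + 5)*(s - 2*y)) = s^2 + 5*s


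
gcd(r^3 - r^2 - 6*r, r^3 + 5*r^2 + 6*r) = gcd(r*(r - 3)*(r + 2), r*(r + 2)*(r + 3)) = r^2 + 2*r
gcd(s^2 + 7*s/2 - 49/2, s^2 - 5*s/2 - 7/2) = s - 7/2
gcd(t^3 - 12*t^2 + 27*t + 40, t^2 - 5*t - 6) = t + 1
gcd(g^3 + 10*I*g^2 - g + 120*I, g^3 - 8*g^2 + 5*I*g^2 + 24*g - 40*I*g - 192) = g^2 + 5*I*g + 24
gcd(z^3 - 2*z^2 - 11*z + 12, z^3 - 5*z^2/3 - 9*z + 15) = z + 3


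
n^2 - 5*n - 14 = (n - 7)*(n + 2)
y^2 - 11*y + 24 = (y - 8)*(y - 3)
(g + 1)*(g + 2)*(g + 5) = g^3 + 8*g^2 + 17*g + 10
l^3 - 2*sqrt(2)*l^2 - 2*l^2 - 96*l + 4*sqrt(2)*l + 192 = (l - 2)*(l - 8*sqrt(2))*(l + 6*sqrt(2))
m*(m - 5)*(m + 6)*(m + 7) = m^4 + 8*m^3 - 23*m^2 - 210*m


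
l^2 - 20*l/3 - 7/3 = (l - 7)*(l + 1/3)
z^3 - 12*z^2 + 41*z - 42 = (z - 7)*(z - 3)*(z - 2)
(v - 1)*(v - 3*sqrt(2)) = v^2 - 3*sqrt(2)*v - v + 3*sqrt(2)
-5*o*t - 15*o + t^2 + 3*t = (-5*o + t)*(t + 3)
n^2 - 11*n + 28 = (n - 7)*(n - 4)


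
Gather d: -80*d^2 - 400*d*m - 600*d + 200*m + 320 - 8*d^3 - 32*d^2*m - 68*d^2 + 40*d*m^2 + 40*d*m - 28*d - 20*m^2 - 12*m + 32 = -8*d^3 + d^2*(-32*m - 148) + d*(40*m^2 - 360*m - 628) - 20*m^2 + 188*m + 352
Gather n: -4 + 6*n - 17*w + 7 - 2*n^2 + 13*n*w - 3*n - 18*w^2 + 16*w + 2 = -2*n^2 + n*(13*w + 3) - 18*w^2 - w + 5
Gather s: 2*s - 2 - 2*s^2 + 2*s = -2*s^2 + 4*s - 2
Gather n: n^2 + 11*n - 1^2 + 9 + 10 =n^2 + 11*n + 18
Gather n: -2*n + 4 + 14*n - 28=12*n - 24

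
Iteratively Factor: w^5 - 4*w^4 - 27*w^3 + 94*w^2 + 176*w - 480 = (w - 4)*(w^4 - 27*w^2 - 14*w + 120) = (w - 4)*(w + 4)*(w^3 - 4*w^2 - 11*w + 30) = (w - 4)*(w - 2)*(w + 4)*(w^2 - 2*w - 15) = (w - 5)*(w - 4)*(w - 2)*(w + 4)*(w + 3)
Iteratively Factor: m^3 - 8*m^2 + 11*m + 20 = (m - 5)*(m^2 - 3*m - 4) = (m - 5)*(m - 4)*(m + 1)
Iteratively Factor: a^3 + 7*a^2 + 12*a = (a)*(a^2 + 7*a + 12) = a*(a + 3)*(a + 4)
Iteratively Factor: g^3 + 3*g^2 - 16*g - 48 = (g + 4)*(g^2 - g - 12) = (g + 3)*(g + 4)*(g - 4)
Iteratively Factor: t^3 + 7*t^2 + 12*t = (t + 4)*(t^2 + 3*t) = (t + 3)*(t + 4)*(t)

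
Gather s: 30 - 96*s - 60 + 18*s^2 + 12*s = 18*s^2 - 84*s - 30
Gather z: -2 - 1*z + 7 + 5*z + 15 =4*z + 20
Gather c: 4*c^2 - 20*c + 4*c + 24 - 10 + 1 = 4*c^2 - 16*c + 15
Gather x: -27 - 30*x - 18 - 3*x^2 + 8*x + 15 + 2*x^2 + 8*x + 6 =-x^2 - 14*x - 24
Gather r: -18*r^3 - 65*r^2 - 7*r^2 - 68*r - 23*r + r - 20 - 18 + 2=-18*r^3 - 72*r^2 - 90*r - 36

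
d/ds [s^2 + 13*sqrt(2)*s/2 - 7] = 2*s + 13*sqrt(2)/2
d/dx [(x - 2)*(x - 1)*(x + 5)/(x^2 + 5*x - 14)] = (x^2 + 14*x + 33)/(x^2 + 14*x + 49)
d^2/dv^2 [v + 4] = 0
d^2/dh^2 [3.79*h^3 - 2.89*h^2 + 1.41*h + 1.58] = 22.74*h - 5.78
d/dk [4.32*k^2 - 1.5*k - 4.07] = 8.64*k - 1.5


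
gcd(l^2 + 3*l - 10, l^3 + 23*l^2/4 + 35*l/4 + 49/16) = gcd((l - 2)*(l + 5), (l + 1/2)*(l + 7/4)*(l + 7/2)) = 1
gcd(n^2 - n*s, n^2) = n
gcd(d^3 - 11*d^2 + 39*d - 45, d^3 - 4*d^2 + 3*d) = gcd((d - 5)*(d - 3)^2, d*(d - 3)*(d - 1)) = d - 3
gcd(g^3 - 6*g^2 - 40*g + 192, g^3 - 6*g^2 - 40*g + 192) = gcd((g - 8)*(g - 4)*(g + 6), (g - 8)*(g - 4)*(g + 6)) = g^3 - 6*g^2 - 40*g + 192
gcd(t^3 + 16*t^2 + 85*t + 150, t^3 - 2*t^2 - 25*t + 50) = t + 5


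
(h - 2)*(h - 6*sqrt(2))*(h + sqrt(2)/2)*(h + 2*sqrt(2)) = h^4 - 7*sqrt(2)*h^3/2 - 2*h^3 - 28*h^2 + 7*sqrt(2)*h^2 - 12*sqrt(2)*h + 56*h + 24*sqrt(2)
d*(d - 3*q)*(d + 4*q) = d^3 + d^2*q - 12*d*q^2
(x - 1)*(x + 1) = x^2 - 1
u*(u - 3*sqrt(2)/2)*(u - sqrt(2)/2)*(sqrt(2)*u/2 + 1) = sqrt(2)*u^4/2 - u^3 - 5*sqrt(2)*u^2/4 + 3*u/2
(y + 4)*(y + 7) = y^2 + 11*y + 28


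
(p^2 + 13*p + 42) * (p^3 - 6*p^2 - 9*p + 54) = p^5 + 7*p^4 - 45*p^3 - 315*p^2 + 324*p + 2268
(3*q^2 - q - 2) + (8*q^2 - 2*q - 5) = 11*q^2 - 3*q - 7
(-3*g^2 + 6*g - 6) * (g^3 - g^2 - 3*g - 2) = -3*g^5 + 9*g^4 - 3*g^3 - 6*g^2 + 6*g + 12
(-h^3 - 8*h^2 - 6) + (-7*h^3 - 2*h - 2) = -8*h^3 - 8*h^2 - 2*h - 8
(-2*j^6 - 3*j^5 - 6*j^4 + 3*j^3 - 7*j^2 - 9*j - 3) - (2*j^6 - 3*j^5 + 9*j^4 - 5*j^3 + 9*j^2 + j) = -4*j^6 - 15*j^4 + 8*j^3 - 16*j^2 - 10*j - 3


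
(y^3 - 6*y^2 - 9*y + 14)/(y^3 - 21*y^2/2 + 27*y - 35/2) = 2*(y + 2)/(2*y - 5)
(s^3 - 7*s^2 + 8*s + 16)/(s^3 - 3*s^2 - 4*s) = (s - 4)/s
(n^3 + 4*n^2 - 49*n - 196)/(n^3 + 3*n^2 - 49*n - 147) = (n + 4)/(n + 3)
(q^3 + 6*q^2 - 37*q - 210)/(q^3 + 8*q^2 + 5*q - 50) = (q^2 + q - 42)/(q^2 + 3*q - 10)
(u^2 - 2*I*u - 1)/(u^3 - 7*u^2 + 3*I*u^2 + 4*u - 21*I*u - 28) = (u - I)/(u^2 + u*(-7 + 4*I) - 28*I)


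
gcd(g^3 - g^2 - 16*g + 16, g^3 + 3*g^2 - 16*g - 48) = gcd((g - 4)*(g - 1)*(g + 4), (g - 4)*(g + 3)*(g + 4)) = g^2 - 16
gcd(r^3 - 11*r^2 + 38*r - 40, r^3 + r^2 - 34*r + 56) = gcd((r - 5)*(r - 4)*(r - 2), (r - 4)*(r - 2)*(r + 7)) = r^2 - 6*r + 8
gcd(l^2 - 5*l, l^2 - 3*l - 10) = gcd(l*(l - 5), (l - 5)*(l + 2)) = l - 5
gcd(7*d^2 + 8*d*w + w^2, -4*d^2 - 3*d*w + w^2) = d + w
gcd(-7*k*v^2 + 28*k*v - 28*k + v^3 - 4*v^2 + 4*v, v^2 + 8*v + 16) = 1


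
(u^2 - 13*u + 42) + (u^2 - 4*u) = 2*u^2 - 17*u + 42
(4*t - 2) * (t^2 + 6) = 4*t^3 - 2*t^2 + 24*t - 12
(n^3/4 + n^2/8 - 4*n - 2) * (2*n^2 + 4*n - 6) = n^5/2 + 5*n^4/4 - 9*n^3 - 83*n^2/4 + 16*n + 12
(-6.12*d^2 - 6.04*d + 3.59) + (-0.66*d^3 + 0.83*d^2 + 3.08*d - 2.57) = -0.66*d^3 - 5.29*d^2 - 2.96*d + 1.02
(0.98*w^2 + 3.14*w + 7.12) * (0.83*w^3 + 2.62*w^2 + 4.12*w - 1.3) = 0.8134*w^5 + 5.1738*w^4 + 18.174*w^3 + 30.3172*w^2 + 25.2524*w - 9.256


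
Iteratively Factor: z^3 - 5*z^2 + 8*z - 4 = (z - 2)*(z^2 - 3*z + 2) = (z - 2)*(z - 1)*(z - 2)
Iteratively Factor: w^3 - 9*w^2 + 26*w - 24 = (w - 4)*(w^2 - 5*w + 6) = (w - 4)*(w - 3)*(w - 2)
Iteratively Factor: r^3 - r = (r)*(r^2 - 1) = r*(r - 1)*(r + 1)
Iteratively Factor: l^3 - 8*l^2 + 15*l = (l - 3)*(l^2 - 5*l) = (l - 5)*(l - 3)*(l)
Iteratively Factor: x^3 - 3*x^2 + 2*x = (x - 1)*(x^2 - 2*x) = x*(x - 1)*(x - 2)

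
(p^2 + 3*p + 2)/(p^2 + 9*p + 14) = (p + 1)/(p + 7)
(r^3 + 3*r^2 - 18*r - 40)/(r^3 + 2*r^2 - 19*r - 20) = (r + 2)/(r + 1)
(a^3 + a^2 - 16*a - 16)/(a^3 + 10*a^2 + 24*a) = (a^2 - 3*a - 4)/(a*(a + 6))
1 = 1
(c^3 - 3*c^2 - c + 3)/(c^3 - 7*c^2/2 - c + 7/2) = 2*(c - 3)/(2*c - 7)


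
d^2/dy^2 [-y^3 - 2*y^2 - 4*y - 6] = -6*y - 4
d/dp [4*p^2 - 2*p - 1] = 8*p - 2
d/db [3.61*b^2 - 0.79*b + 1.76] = 7.22*b - 0.79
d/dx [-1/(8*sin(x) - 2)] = 2*cos(x)/(4*sin(x) - 1)^2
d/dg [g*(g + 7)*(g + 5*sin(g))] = g*(g + 7)*(5*cos(g) + 1) + g*(g + 5*sin(g)) + (g + 7)*(g + 5*sin(g))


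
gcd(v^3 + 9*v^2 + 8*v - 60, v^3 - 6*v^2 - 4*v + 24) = v - 2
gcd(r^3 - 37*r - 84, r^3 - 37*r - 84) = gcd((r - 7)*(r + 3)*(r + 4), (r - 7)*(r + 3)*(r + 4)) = r^3 - 37*r - 84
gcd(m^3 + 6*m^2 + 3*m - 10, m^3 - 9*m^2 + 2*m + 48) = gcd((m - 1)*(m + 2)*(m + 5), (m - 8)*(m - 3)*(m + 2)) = m + 2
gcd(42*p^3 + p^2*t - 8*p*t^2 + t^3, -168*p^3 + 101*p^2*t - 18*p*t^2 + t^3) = 21*p^2 - 10*p*t + t^2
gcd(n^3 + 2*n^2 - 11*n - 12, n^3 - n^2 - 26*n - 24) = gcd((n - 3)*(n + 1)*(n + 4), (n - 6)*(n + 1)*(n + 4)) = n^2 + 5*n + 4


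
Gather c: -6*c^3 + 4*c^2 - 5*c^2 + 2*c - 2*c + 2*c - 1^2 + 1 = -6*c^3 - c^2 + 2*c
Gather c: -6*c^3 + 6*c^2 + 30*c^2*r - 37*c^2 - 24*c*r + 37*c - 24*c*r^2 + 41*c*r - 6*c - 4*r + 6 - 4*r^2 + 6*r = -6*c^3 + c^2*(30*r - 31) + c*(-24*r^2 + 17*r + 31) - 4*r^2 + 2*r + 6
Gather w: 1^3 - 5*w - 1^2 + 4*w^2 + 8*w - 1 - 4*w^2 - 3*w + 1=0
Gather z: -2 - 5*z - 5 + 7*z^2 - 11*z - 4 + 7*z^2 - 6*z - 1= 14*z^2 - 22*z - 12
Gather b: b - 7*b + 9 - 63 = -6*b - 54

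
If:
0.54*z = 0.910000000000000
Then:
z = 1.69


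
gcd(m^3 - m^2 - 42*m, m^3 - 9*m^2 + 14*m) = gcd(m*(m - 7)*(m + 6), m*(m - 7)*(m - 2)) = m^2 - 7*m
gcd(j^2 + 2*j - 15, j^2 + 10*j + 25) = j + 5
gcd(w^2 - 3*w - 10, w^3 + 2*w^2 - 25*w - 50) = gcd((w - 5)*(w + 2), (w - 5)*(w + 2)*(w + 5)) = w^2 - 3*w - 10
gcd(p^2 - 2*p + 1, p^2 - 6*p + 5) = p - 1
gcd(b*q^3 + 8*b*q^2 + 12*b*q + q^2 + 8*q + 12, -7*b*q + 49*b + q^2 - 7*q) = 1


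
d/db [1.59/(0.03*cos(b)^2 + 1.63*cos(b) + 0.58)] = (0.0954*cos(b) + 2.5917)*sin(b)/(0.03*cos(b)^2 + 1.63*cos(b) + 0.58)^2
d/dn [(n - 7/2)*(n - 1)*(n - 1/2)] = 3*n^2 - 10*n + 23/4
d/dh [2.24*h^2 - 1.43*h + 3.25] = 4.48*h - 1.43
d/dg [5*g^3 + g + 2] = 15*g^2 + 1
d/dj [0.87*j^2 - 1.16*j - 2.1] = 1.74*j - 1.16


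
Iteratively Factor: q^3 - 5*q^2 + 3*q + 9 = (q - 3)*(q^2 - 2*q - 3) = (q - 3)*(q + 1)*(q - 3)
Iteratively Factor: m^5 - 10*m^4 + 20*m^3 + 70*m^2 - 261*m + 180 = (m - 4)*(m^4 - 6*m^3 - 4*m^2 + 54*m - 45) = (m - 4)*(m - 3)*(m^3 - 3*m^2 - 13*m + 15) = (m - 4)*(m - 3)*(m + 3)*(m^2 - 6*m + 5) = (m - 5)*(m - 4)*(m - 3)*(m + 3)*(m - 1)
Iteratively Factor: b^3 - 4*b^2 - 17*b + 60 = (b + 4)*(b^2 - 8*b + 15) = (b - 5)*(b + 4)*(b - 3)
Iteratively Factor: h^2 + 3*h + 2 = (h + 2)*(h + 1)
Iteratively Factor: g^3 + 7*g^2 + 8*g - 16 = (g - 1)*(g^2 + 8*g + 16) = (g - 1)*(g + 4)*(g + 4)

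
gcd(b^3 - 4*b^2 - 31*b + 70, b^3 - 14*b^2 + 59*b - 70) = b^2 - 9*b + 14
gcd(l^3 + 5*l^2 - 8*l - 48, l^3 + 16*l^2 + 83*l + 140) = l + 4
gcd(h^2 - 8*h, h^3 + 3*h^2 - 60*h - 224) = h - 8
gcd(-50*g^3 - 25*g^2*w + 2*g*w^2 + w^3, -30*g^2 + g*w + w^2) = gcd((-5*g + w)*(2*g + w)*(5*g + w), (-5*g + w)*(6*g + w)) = -5*g + w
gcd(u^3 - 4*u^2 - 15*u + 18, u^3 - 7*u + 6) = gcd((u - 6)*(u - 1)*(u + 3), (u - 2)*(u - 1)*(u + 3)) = u^2 + 2*u - 3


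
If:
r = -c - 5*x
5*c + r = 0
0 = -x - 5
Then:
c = -25/4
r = 125/4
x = -5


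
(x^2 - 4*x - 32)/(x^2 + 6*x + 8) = (x - 8)/(x + 2)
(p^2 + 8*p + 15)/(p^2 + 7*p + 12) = (p + 5)/(p + 4)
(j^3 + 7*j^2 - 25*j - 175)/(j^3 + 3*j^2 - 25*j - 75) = (j + 7)/(j + 3)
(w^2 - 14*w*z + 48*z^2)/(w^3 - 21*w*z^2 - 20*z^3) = (-w^2 + 14*w*z - 48*z^2)/(-w^3 + 21*w*z^2 + 20*z^3)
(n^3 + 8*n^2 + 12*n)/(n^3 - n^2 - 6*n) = (n + 6)/(n - 3)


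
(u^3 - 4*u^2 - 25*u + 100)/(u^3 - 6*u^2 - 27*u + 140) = (u - 5)/(u - 7)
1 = 1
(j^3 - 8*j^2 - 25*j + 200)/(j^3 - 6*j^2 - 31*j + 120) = (j - 5)/(j - 3)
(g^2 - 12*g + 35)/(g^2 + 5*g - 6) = (g^2 - 12*g + 35)/(g^2 + 5*g - 6)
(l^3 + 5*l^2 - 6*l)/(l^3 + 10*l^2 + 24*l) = (l - 1)/(l + 4)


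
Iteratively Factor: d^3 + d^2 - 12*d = (d + 4)*(d^2 - 3*d) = d*(d + 4)*(d - 3)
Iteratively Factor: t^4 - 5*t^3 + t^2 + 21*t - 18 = (t - 1)*(t^3 - 4*t^2 - 3*t + 18) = (t - 3)*(t - 1)*(t^2 - t - 6) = (t - 3)^2*(t - 1)*(t + 2)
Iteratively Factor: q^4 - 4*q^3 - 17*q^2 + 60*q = (q)*(q^3 - 4*q^2 - 17*q + 60) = q*(q - 5)*(q^2 + q - 12) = q*(q - 5)*(q + 4)*(q - 3)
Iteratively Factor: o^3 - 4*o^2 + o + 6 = (o - 2)*(o^2 - 2*o - 3) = (o - 2)*(o + 1)*(o - 3)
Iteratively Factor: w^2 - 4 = (w - 2)*(w + 2)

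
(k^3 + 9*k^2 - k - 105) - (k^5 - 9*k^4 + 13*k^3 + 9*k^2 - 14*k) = -k^5 + 9*k^4 - 12*k^3 + 13*k - 105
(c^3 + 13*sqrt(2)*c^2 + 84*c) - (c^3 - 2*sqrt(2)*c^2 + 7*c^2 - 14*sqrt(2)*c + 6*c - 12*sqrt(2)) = -7*c^2 + 15*sqrt(2)*c^2 + 14*sqrt(2)*c + 78*c + 12*sqrt(2)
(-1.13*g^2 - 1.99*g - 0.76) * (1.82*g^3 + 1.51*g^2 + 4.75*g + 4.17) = -2.0566*g^5 - 5.3281*g^4 - 9.7556*g^3 - 15.3122*g^2 - 11.9083*g - 3.1692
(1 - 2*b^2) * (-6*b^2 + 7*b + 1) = 12*b^4 - 14*b^3 - 8*b^2 + 7*b + 1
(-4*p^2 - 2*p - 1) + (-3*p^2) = -7*p^2 - 2*p - 1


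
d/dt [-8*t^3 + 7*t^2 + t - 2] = -24*t^2 + 14*t + 1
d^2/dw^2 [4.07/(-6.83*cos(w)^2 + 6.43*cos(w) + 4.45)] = (-759.444092*(1 - cos(w)^2)^2 + 536.225349*cos(w)^3 - 1042.801969*cos(w)^2 - 955.993753*cos(w) + 1343.394668)/(-6.83*cos(w)^2 + 6.43*cos(w) + 4.45)^3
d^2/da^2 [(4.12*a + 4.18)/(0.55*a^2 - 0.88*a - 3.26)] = ((2.6532 - 13.596*a)*(-0.55*a^2 + 0.88*a + 3.26) - (1.1*a - 0.88)*(2.2*a - 1.76)*(4.12*a + 4.18))/(-0.55*a^2 + 0.88*a + 3.26)^3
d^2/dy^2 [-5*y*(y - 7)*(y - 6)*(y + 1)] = -60*y^2 + 360*y - 290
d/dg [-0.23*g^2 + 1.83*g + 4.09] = 1.83 - 0.46*g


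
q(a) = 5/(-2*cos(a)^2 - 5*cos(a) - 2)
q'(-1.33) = 2.64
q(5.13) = -1.15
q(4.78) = -2.13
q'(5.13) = 1.59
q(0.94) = -0.89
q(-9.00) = 5.58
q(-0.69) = -0.71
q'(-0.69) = 0.52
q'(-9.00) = 3.48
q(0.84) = -0.80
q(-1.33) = -1.51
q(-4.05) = 15.70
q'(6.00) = 0.17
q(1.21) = -1.25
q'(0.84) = -0.74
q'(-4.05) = -98.68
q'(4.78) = 4.77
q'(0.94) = -0.93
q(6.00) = -0.58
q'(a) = 5*(-4*sin(a)*cos(a) - 5*sin(a))/(-2*cos(a)^2 - 5*cos(a) - 2)^2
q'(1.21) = -1.86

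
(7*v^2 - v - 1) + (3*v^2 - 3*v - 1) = 10*v^2 - 4*v - 2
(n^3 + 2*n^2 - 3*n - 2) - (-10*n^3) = 11*n^3 + 2*n^2 - 3*n - 2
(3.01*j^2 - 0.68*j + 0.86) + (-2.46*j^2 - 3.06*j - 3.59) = 0.55*j^2 - 3.74*j - 2.73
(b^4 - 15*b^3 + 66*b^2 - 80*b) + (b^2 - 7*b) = b^4 - 15*b^3 + 67*b^2 - 87*b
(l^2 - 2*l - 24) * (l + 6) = l^3 + 4*l^2 - 36*l - 144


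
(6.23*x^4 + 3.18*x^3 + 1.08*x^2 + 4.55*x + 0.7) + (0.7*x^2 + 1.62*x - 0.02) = 6.23*x^4 + 3.18*x^3 + 1.78*x^2 + 6.17*x + 0.68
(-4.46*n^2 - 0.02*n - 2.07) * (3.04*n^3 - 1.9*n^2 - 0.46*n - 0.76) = -13.5584*n^5 + 8.4132*n^4 - 4.2032*n^3 + 7.3318*n^2 + 0.9674*n + 1.5732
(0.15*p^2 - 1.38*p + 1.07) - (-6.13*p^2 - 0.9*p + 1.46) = 6.28*p^2 - 0.48*p - 0.39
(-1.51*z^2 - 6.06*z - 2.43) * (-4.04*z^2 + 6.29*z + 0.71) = 6.1004*z^4 + 14.9845*z^3 - 29.3723*z^2 - 19.5873*z - 1.7253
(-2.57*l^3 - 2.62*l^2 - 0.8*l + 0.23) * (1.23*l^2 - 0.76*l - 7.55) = -3.1611*l^5 - 1.2694*l^4 + 20.4107*l^3 + 20.6719*l^2 + 5.8652*l - 1.7365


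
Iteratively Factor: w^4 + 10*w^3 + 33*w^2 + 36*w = (w + 3)*(w^3 + 7*w^2 + 12*w) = (w + 3)^2*(w^2 + 4*w) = w*(w + 3)^2*(w + 4)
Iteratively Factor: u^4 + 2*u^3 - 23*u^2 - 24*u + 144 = (u - 3)*(u^3 + 5*u^2 - 8*u - 48) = (u - 3)*(u + 4)*(u^2 + u - 12) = (u - 3)^2*(u + 4)*(u + 4)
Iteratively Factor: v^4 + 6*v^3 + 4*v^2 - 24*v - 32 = (v + 2)*(v^3 + 4*v^2 - 4*v - 16) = (v - 2)*(v + 2)*(v^2 + 6*v + 8) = (v - 2)*(v + 2)^2*(v + 4)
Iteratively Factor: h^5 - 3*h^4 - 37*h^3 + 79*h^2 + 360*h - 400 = (h + 4)*(h^4 - 7*h^3 - 9*h^2 + 115*h - 100) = (h - 5)*(h + 4)*(h^3 - 2*h^2 - 19*h + 20) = (h - 5)*(h + 4)^2*(h^2 - 6*h + 5) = (h - 5)*(h - 1)*(h + 4)^2*(h - 5)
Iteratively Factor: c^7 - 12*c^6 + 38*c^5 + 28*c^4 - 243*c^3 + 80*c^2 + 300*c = (c - 5)*(c^6 - 7*c^5 + 3*c^4 + 43*c^3 - 28*c^2 - 60*c) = (c - 5)*(c + 2)*(c^5 - 9*c^4 + 21*c^3 + c^2 - 30*c) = (c - 5)*(c - 3)*(c + 2)*(c^4 - 6*c^3 + 3*c^2 + 10*c) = (c - 5)*(c - 3)*(c - 2)*(c + 2)*(c^3 - 4*c^2 - 5*c) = (c - 5)^2*(c - 3)*(c - 2)*(c + 2)*(c^2 + c) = c*(c - 5)^2*(c - 3)*(c - 2)*(c + 2)*(c + 1)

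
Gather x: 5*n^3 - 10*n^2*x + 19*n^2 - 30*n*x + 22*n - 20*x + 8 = 5*n^3 + 19*n^2 + 22*n + x*(-10*n^2 - 30*n - 20) + 8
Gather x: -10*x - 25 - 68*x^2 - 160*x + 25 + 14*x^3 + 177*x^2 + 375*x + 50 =14*x^3 + 109*x^2 + 205*x + 50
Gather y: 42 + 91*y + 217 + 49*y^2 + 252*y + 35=49*y^2 + 343*y + 294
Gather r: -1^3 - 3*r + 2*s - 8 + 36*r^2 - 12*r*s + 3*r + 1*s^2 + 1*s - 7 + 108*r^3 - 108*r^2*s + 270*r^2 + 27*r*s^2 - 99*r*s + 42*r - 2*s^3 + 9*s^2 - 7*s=108*r^3 + r^2*(306 - 108*s) + r*(27*s^2 - 111*s + 42) - 2*s^3 + 10*s^2 - 4*s - 16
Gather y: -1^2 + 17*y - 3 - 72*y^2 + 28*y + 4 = -72*y^2 + 45*y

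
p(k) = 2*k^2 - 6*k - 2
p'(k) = 4*k - 6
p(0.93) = -5.85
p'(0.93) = -2.28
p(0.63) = -4.99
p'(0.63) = -3.48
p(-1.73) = 14.37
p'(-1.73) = -12.92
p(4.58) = 12.47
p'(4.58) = 12.32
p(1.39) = -6.48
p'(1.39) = -0.44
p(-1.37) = 9.97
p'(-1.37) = -11.48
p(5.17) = 20.44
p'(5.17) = 14.68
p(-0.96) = 5.60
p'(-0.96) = -9.84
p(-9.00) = 214.00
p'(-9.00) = -42.00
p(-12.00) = 358.00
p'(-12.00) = -54.00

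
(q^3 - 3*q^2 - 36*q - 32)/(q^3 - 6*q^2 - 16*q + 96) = (q^2 - 7*q - 8)/(q^2 - 10*q + 24)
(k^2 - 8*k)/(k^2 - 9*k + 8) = k/(k - 1)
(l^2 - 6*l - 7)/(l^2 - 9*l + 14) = (l + 1)/(l - 2)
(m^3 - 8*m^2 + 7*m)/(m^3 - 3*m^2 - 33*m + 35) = m/(m + 5)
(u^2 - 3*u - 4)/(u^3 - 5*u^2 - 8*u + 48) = (u + 1)/(u^2 - u - 12)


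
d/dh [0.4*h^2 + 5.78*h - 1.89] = 0.8*h + 5.78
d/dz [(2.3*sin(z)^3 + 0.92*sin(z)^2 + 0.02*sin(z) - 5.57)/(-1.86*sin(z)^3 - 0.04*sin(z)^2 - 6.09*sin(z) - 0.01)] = (1.6192*sin(z)^4 - 27.9396*sin(z)^3 - 36.7516*sin(z)^2 - 0.464*sin(z) - 33.9215)*cos(z)/(3.4596*sin(z)^6 + 0.1488*sin(z)^5 + 22.6564*sin(z)^4 + 0.5244*sin(z)^3 + 37.0889*sin(z)^2 + 0.1218*sin(z) + 0.0001)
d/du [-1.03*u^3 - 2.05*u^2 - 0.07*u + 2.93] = -3.09*u^2 - 4.1*u - 0.07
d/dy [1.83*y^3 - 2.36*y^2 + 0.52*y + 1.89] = 5.49*y^2 - 4.72*y + 0.52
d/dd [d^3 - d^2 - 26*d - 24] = 3*d^2 - 2*d - 26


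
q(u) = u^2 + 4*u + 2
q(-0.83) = -0.63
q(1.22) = 8.37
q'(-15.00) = -26.00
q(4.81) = 44.38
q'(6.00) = 16.00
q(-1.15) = -1.28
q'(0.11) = 4.22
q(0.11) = 2.45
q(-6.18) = 15.47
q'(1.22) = 6.44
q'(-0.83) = 2.34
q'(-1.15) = 1.70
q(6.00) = 62.00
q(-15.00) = 167.00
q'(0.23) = 4.46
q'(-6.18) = -8.36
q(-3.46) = 0.13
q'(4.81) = 13.62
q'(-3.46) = -2.92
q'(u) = 2*u + 4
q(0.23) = 2.97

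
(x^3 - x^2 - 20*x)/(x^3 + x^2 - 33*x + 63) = x*(x^2 - x - 20)/(x^3 + x^2 - 33*x + 63)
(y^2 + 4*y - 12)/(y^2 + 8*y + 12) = (y - 2)/(y + 2)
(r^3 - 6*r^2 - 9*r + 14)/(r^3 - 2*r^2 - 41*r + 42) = (r + 2)/(r + 6)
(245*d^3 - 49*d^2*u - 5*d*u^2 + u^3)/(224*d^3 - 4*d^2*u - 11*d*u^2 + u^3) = (-35*d^2 + 2*d*u + u^2)/(-32*d^2 - 4*d*u + u^2)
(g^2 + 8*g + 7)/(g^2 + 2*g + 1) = (g + 7)/(g + 1)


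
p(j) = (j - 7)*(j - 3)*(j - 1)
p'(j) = (j - 7)*(j - 3) + (j - 7)*(j - 1) + (j - 3)*(j - 1) = 3*j^2 - 22*j + 31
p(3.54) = -4.75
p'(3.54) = -9.29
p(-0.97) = -62.33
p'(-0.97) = 55.16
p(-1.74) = -113.51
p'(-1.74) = 78.36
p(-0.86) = -56.43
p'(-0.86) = 52.14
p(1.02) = 0.24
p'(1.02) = 11.68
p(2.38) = 3.95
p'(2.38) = -4.37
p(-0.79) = -52.85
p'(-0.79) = 50.25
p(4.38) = -12.22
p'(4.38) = -7.81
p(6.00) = -15.00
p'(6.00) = 7.00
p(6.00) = -15.00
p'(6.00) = 7.00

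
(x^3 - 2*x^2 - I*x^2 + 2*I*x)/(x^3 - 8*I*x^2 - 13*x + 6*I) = x*(x - 2)/(x^2 - 7*I*x - 6)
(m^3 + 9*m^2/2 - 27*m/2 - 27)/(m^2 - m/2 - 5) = (-2*m^3 - 9*m^2 + 27*m + 54)/(-2*m^2 + m + 10)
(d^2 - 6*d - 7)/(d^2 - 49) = (d + 1)/(d + 7)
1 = 1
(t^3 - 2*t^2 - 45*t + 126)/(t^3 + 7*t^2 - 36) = (t^3 - 2*t^2 - 45*t + 126)/(t^3 + 7*t^2 - 36)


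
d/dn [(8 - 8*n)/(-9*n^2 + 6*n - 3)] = 8*(-3*n^2 + 6*n - 1)/(3*(9*n^4 - 12*n^3 + 10*n^2 - 4*n + 1))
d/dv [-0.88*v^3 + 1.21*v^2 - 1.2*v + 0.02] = -2.64*v^2 + 2.42*v - 1.2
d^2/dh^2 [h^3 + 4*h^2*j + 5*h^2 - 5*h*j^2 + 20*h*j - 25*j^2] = 6*h + 8*j + 10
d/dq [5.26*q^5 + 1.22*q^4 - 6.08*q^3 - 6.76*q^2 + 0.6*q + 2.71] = 26.3*q^4 + 4.88*q^3 - 18.24*q^2 - 13.52*q + 0.6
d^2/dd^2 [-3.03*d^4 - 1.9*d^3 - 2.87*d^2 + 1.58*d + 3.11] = -36.36*d^2 - 11.4*d - 5.74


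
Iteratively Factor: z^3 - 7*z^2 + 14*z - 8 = (z - 1)*(z^2 - 6*z + 8) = (z - 2)*(z - 1)*(z - 4)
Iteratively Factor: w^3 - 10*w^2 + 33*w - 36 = (w - 3)*(w^2 - 7*w + 12) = (w - 4)*(w - 3)*(w - 3)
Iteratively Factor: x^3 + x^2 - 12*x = (x)*(x^2 + x - 12) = x*(x + 4)*(x - 3)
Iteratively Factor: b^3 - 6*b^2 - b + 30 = (b + 2)*(b^2 - 8*b + 15) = (b - 5)*(b + 2)*(b - 3)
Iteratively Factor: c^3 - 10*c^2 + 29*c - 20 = (c - 1)*(c^2 - 9*c + 20) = (c - 4)*(c - 1)*(c - 5)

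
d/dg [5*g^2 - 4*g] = 10*g - 4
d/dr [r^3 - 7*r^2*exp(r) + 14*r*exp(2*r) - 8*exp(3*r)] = -7*r^2*exp(r) + 3*r^2 + 28*r*exp(2*r) - 14*r*exp(r) - 24*exp(3*r) + 14*exp(2*r)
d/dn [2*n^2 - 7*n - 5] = 4*n - 7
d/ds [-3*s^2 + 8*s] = 8 - 6*s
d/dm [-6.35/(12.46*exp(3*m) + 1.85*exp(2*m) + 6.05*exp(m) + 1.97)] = (237.363*exp(2*m) + 23.495*exp(m) + 38.4175)*exp(m)/(12.46*exp(3*m) + 1.85*exp(2*m) + 6.05*exp(m) + 1.97)^2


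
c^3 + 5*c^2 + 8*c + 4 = (c + 1)*(c + 2)^2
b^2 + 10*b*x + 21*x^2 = (b + 3*x)*(b + 7*x)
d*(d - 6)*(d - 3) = d^3 - 9*d^2 + 18*d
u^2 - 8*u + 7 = (u - 7)*(u - 1)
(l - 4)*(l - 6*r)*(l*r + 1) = l^3*r - 6*l^2*r^2 - 4*l^2*r + l^2 + 24*l*r^2 - 6*l*r - 4*l + 24*r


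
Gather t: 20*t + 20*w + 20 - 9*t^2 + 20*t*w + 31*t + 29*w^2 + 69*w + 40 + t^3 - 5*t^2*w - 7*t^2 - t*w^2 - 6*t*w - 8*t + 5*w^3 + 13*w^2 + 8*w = t^3 + t^2*(-5*w - 16) + t*(-w^2 + 14*w + 43) + 5*w^3 + 42*w^2 + 97*w + 60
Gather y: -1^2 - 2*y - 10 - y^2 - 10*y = -y^2 - 12*y - 11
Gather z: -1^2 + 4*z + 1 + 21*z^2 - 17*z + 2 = 21*z^2 - 13*z + 2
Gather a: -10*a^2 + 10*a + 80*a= -10*a^2 + 90*a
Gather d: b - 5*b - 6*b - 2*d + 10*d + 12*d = -10*b + 20*d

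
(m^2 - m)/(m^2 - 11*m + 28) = m*(m - 1)/(m^2 - 11*m + 28)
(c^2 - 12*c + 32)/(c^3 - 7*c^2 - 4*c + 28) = (c^2 - 12*c + 32)/(c^3 - 7*c^2 - 4*c + 28)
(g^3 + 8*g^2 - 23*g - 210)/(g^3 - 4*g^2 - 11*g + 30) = (g^2 + 13*g + 42)/(g^2 + g - 6)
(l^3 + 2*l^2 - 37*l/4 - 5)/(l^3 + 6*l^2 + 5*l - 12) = (l^2 - 2*l - 5/4)/(l^2 + 2*l - 3)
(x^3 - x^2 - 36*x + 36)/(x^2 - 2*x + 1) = (x^2 - 36)/(x - 1)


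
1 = 1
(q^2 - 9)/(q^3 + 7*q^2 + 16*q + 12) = (q - 3)/(q^2 + 4*q + 4)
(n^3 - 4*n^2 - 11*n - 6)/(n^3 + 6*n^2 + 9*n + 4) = (n - 6)/(n + 4)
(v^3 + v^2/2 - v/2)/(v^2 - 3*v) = (2*v^2 + v - 1)/(2*(v - 3))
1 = 1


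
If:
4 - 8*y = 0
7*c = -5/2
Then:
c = -5/14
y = 1/2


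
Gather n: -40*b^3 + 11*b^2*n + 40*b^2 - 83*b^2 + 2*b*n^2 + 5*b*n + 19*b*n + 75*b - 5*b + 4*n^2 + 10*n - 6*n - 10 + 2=-40*b^3 - 43*b^2 + 70*b + n^2*(2*b + 4) + n*(11*b^2 + 24*b + 4) - 8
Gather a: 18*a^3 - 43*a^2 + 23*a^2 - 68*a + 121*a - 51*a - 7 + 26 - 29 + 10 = 18*a^3 - 20*a^2 + 2*a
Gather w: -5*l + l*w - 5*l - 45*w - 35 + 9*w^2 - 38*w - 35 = -10*l + 9*w^2 + w*(l - 83) - 70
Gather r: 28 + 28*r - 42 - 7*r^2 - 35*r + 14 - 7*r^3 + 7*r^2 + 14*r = -7*r^3 + 7*r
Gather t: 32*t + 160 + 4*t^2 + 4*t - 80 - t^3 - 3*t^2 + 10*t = -t^3 + t^2 + 46*t + 80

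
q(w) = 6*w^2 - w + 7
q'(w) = 12*w - 1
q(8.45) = 426.96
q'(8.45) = 100.40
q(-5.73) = 209.73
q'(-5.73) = -69.76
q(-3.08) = 67.00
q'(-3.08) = -37.96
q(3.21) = 65.61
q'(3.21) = 37.52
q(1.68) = 22.25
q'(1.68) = 19.16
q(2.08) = 30.88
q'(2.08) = 23.96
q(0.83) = 10.30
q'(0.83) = 8.96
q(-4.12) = 112.97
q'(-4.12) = -50.44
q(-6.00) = 229.00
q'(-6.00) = -73.00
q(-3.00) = 64.00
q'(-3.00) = -37.00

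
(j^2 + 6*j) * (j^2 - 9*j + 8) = j^4 - 3*j^3 - 46*j^2 + 48*j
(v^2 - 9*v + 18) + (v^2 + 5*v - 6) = 2*v^2 - 4*v + 12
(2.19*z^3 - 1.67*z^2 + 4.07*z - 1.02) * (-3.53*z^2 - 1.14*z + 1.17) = -7.7307*z^5 + 3.3985*z^4 - 9.901*z^3 - 2.9931*z^2 + 5.9247*z - 1.1934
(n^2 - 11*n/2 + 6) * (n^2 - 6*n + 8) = n^4 - 23*n^3/2 + 47*n^2 - 80*n + 48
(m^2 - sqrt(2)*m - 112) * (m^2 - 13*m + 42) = m^4 - 13*m^3 - sqrt(2)*m^3 - 70*m^2 + 13*sqrt(2)*m^2 - 42*sqrt(2)*m + 1456*m - 4704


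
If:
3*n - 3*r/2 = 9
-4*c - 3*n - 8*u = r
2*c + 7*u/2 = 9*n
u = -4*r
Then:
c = -321/5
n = -6/5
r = -42/5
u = 168/5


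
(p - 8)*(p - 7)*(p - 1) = p^3 - 16*p^2 + 71*p - 56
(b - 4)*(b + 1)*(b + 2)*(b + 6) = b^4 + 5*b^3 - 16*b^2 - 68*b - 48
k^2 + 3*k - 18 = (k - 3)*(k + 6)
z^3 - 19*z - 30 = (z - 5)*(z + 2)*(z + 3)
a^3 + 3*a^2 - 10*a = a*(a - 2)*(a + 5)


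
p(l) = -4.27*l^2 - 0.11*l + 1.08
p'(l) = -8.54*l - 0.11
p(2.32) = -22.16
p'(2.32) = -19.92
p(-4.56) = -87.21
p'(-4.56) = 38.83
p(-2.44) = -24.07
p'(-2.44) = 20.73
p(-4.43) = -82.23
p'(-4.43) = 37.72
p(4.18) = -73.99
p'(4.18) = -35.81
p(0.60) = -0.52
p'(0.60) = -5.23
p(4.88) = -101.14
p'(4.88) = -41.79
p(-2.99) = -36.77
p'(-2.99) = 25.42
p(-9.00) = -343.80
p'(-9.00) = 76.75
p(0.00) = 1.08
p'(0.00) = -0.11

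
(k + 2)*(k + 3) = k^2 + 5*k + 6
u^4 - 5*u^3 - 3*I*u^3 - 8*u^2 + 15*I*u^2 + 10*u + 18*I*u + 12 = (u - 6)*(u - 2*I)*(-I*u - I)*(I*u + 1)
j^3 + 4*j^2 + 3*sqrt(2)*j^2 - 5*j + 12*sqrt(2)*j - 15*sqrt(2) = (j - 1)*(j + 5)*(j + 3*sqrt(2))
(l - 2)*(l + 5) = l^2 + 3*l - 10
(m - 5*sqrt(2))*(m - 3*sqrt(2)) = m^2 - 8*sqrt(2)*m + 30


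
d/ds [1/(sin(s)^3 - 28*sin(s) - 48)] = (28 - 3*sin(s)^2)*cos(s)/(-sin(s)^3 + 28*sin(s) + 48)^2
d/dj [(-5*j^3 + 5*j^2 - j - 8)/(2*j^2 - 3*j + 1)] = (-10*j^4 + 30*j^3 - 28*j^2 + 42*j - 25)/(4*j^4 - 12*j^3 + 13*j^2 - 6*j + 1)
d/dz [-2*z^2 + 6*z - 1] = 6 - 4*z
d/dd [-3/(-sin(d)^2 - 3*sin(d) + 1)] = -3*(2*sin(d) + 3)*cos(d)/(3*sin(d) - cos(d)^2)^2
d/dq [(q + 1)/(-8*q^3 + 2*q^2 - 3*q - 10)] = (-8*q^3 + 2*q^2 - 3*q + (q + 1)*(24*q^2 - 4*q + 3) - 10)/(8*q^3 - 2*q^2 + 3*q + 10)^2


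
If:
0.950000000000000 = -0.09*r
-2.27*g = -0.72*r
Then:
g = -3.35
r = -10.56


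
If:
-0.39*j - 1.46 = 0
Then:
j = -3.74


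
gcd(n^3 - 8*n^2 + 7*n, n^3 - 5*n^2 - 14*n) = n^2 - 7*n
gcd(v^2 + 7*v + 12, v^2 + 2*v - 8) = v + 4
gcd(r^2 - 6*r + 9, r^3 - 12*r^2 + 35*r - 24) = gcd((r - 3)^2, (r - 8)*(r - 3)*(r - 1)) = r - 3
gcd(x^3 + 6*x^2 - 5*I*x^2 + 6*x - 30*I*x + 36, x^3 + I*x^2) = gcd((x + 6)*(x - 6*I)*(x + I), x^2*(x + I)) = x + I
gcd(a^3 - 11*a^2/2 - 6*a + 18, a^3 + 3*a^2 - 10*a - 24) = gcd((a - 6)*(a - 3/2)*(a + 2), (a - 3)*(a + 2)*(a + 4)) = a + 2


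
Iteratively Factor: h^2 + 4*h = (h)*(h + 4)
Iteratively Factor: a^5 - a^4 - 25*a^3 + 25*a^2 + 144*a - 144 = (a + 4)*(a^4 - 5*a^3 - 5*a^2 + 45*a - 36) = (a - 4)*(a + 4)*(a^3 - a^2 - 9*a + 9) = (a - 4)*(a - 1)*(a + 4)*(a^2 - 9) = (a - 4)*(a - 3)*(a - 1)*(a + 4)*(a + 3)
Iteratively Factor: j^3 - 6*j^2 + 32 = (j + 2)*(j^2 - 8*j + 16) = (j - 4)*(j + 2)*(j - 4)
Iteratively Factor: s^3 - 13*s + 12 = (s - 1)*(s^2 + s - 12) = (s - 1)*(s + 4)*(s - 3)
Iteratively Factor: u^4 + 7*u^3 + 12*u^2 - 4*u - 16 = (u + 2)*(u^3 + 5*u^2 + 2*u - 8) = (u - 1)*(u + 2)*(u^2 + 6*u + 8) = (u - 1)*(u + 2)^2*(u + 4)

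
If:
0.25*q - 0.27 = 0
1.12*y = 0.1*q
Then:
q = 1.08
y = 0.10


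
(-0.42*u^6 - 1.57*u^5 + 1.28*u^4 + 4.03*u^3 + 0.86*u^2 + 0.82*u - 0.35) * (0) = 0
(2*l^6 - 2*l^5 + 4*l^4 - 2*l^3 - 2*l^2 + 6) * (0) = 0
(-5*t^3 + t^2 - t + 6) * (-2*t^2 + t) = 10*t^5 - 7*t^4 + 3*t^3 - 13*t^2 + 6*t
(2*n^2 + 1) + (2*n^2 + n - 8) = 4*n^2 + n - 7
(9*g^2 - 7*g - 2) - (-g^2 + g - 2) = 10*g^2 - 8*g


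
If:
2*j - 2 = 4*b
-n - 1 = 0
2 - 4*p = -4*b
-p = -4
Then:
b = 7/2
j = 8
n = -1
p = 4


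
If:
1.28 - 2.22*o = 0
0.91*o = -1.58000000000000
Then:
No Solution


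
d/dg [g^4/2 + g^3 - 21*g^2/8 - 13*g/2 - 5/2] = 2*g^3 + 3*g^2 - 21*g/4 - 13/2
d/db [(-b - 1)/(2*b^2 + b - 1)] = 2/(4*b^2 - 4*b + 1)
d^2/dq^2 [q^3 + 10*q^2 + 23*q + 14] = 6*q + 20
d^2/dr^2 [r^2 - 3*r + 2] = 2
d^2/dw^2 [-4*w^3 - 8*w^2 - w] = -24*w - 16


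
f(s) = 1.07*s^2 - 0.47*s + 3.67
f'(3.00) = 5.95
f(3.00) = 11.89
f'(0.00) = -0.47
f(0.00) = 3.67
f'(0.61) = 0.84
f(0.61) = 3.78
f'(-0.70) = -1.97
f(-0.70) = 4.52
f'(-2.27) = -5.33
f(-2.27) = 10.25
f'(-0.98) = -2.57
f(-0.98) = 5.16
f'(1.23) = 2.16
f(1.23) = 4.71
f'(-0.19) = -0.88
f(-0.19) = 3.80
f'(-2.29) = -5.37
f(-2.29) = 10.36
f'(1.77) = 3.32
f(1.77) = 6.19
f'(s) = 2.14*s - 0.47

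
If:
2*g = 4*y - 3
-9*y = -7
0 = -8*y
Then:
No Solution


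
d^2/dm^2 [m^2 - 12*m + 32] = 2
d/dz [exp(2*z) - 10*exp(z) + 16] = 2*(exp(z) - 5)*exp(z)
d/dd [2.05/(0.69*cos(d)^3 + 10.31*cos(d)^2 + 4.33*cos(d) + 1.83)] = (4.2435*cos(d)^2 + 42.271*cos(d) + 8.8765)*sin(d)/(0.69*cos(d)^3 + 10.31*cos(d)^2 + 4.33*cos(d) + 1.83)^2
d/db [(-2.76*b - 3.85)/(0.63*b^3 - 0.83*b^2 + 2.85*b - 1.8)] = (3.4776*b^3 + 4.9857*b^2 - 6.391*b + 15.9405)/(0.3969*b^6 - 1.0458*b^5 + 4.2799*b^4 - 6.999*b^3 + 11.1105*b^2 - 10.26*b + 3.24)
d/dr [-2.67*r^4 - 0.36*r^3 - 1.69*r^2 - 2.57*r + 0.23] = -10.68*r^3 - 1.08*r^2 - 3.38*r - 2.57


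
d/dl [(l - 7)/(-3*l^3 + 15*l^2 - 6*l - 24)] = (-l^3 + 5*l^2 - 2*l + (l - 7)*(3*l^2 - 10*l + 2) - 8)/(3*(l^3 - 5*l^2 + 2*l + 8)^2)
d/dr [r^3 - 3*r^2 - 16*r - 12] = 3*r^2 - 6*r - 16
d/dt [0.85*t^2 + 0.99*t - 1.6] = 1.7*t + 0.99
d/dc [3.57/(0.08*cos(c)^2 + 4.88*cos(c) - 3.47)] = (0.5712*cos(c) + 17.4216)*sin(c)/(0.08*cos(c)^2 + 4.88*cos(c) - 3.47)^2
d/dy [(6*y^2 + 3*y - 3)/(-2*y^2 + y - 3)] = 6*(2*y^2 - 8*y - 1)/(4*y^4 - 4*y^3 + 13*y^2 - 6*y + 9)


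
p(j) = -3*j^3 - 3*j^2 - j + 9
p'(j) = -9*j^2 - 6*j - 1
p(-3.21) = 80.53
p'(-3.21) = -74.48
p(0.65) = 6.26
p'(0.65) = -8.70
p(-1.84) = 19.37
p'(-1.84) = -20.43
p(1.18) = -1.29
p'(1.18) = -20.61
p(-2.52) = 40.48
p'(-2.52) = -43.03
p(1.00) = 2.00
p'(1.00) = -16.00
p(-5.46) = 413.34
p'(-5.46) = -236.54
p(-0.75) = 9.33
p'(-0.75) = -1.56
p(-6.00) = 555.00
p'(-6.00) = -289.00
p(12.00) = -5619.00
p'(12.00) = -1369.00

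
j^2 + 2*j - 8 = (j - 2)*(j + 4)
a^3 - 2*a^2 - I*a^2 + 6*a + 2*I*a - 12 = (a - 2)*(a - 3*I)*(a + 2*I)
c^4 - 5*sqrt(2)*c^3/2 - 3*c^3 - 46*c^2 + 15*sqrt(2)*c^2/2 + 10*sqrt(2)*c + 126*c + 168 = (c - 4)*(c + 1)*(c - 6*sqrt(2))*(c + 7*sqrt(2)/2)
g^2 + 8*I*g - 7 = (g + I)*(g + 7*I)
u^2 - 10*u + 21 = (u - 7)*(u - 3)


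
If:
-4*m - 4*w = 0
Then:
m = -w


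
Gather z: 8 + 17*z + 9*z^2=9*z^2 + 17*z + 8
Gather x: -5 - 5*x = -5*x - 5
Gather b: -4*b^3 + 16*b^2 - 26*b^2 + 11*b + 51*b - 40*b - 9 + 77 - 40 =-4*b^3 - 10*b^2 + 22*b + 28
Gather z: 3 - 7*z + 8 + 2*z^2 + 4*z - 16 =2*z^2 - 3*z - 5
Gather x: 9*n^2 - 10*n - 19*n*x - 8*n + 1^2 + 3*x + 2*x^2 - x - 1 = 9*n^2 - 18*n + 2*x^2 + x*(2 - 19*n)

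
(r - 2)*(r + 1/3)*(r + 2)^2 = r^4 + 7*r^3/3 - 10*r^2/3 - 28*r/3 - 8/3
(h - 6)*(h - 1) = h^2 - 7*h + 6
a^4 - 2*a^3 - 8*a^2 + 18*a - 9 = (a - 3)*(a - 1)^2*(a + 3)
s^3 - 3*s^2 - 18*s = s*(s - 6)*(s + 3)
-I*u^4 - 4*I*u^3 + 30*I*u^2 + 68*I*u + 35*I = (u - 5)*(u + 1)*(u + 7)*(-I*u - I)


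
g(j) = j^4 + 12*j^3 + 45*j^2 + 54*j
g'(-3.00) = 0.00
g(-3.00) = 0.00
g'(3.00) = 756.00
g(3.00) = 972.00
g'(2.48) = 559.63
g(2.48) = 631.55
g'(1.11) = 203.73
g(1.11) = 133.31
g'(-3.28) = 4.95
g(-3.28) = -0.70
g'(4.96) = 1874.15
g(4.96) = 3444.44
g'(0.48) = 105.94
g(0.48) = 37.67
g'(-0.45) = 20.43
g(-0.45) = -16.24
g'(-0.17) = 39.72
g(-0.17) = -7.94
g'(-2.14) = -12.94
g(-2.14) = -6.11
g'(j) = 4*j^3 + 36*j^2 + 90*j + 54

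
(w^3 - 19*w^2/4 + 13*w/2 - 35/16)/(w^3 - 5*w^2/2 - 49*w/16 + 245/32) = 2*(2*w - 1)/(4*w + 7)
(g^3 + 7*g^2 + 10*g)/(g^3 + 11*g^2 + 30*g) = (g + 2)/(g + 6)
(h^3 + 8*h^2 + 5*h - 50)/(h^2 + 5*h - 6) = (h^3 + 8*h^2 + 5*h - 50)/(h^2 + 5*h - 6)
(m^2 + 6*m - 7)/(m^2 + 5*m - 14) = (m - 1)/(m - 2)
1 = 1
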